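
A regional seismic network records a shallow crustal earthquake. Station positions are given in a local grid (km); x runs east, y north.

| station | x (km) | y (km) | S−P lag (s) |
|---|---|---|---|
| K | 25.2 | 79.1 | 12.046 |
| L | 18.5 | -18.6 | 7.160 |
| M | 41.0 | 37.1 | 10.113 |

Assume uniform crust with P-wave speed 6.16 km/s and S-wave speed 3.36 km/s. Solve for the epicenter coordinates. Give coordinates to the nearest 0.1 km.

Distance from S−P lag: d = Δt · v_P v_S / (v_P − v_S) = Δt · (6.16·3.36)/(6.16−3.36) ≈ 7.3920·Δt.
So d_K = 89.04, d_L = 52.93, d_M = 74.76 km.
Circle about each station: (x − 25.2)² + (y − 79.1)² = 89.04²; (x − 18.5)² + (y + 18.6)² = 52.93²; (x − 41.0)² + (y − 37.1)² = 74.76².
Subtracting the K equation from the L and M equations removes the quadratic terms:
-13.4 x − 195.4 y = -1077.10
31.6 x − 84.0 y = -1495.38
Solving the 2×2 system: x ≈ -27.6, y ≈ 7.4 km.

x ≈ -27.6 km, y ≈ 7.4 km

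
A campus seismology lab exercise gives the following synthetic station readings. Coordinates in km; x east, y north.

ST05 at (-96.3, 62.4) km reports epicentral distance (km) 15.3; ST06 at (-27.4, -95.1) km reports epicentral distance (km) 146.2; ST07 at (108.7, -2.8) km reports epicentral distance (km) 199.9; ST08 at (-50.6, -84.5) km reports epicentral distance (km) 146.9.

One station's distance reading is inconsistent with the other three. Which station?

Solve using three stations at a time. Using ST05, ST07, ST08 (subtract circle equations pairwise → linear system) gives (x, y) ≈ (-81.4, 59.1).
Distances from that point to each station vs reported:
  ST05: calculated 15.3 vs reported 15.3 → residual 0.0 km
  ST06: calculated 163.4 vs reported 146.2 → residual 17.2 km
  ST07: calculated 199.9 vs reported 199.9 → residual 0.0 km
  ST08: calculated 146.9 vs reported 146.9 → residual 0.0 km
ST05, ST07, ST08 are mutually consistent (residuals ≈ 0); ST06 is off by 17.2 km.

ST06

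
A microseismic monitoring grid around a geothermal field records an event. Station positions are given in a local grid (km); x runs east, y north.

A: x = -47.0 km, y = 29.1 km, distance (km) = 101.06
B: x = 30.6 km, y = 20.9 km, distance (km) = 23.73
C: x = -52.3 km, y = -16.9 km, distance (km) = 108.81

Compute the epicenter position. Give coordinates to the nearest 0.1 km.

52.6 km east, 12.0 km north

Circle about each station: (x + 47.0)² + (y − 29.1)² = 101.06²; (x − 30.6)² + (y − 20.9)² = 23.73²; (x + 52.3)² + (y + 16.9)² = 108.81².
Subtracting the A equation from the B and C equations removes the quadratic terms:
155.2 x − 16.4 y = 7967.37
-10.6 x − 92.0 y = -1661.40
Solving the 2×2 system: x ≈ 52.6, y ≈ 12.0 km.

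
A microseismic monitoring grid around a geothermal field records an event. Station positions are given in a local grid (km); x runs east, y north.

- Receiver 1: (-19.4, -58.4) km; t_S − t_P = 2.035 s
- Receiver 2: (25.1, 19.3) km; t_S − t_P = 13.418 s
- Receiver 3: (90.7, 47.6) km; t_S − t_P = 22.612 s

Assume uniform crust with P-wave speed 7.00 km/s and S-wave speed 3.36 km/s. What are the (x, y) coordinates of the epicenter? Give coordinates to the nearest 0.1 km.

Distance from S−P lag: d = Δt · v_P v_S / (v_P − v_S) = Δt · (7.00·3.36)/(7.00−3.36) ≈ 6.4615·Δt.
So d_Receiver 1 = 13.15, d_Receiver 2 = 86.70, d_Receiver 3 = 146.11 km.
Circle about each station: (x + 19.4)² + (y + 58.4)² = 13.15²; (x − 25.1)² + (y − 19.3)² = 86.70²; (x − 90.7)² + (y − 47.6)² = 146.11².
Subtracting pairs of circle equations eliminates x²+y² and gives linear equations (the radical axes):
89.0 x + 155.4 y = -10128.39
220.2 x + 212.0 y = -14469.88
Solving the 2×2 system: x ≈ -6.6, y ≈ -61.4 km.

x ≈ -6.6 km, y ≈ -61.4 km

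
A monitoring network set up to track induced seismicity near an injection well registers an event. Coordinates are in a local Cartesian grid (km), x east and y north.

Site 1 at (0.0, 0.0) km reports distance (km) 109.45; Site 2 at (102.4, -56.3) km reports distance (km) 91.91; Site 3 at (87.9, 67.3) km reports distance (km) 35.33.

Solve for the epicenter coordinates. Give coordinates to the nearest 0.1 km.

Circle about each station: x² + y² = 109.45²; (x − 102.4)² + (y + 56.3)² = 91.91²; (x − 87.9)² + (y − 67.3)² = 35.33².
Subtracting pairs of circle equations eliminates x²+y² and gives linear equations (the radical axes):
204.8 x − 112.6 y = 17187.30
175.8 x + 134.6 y = 22986.79
Solving the 2×2 system: x ≈ 103.5, y ≈ 35.6 km.

103.5 km east, 35.6 km north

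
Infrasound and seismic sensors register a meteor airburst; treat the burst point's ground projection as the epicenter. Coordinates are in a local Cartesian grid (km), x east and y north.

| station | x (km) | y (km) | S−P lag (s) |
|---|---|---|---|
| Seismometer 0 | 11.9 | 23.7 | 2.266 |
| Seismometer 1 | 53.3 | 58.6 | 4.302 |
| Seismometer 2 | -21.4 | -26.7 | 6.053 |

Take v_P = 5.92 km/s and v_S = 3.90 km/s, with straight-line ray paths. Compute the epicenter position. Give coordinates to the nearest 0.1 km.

Distance from S−P lag: d = Δt · v_P v_S / (v_P − v_S) = Δt · (5.92·3.90)/(5.92−3.90) ≈ 11.4297·Δt.
So d_Seismometer 0 = 25.90, d_Seismometer 1 = 49.17, d_Seismometer 2 = 69.18 km.
Circle about each station: (x − 11.9)² + (y − 23.7)² = 25.90²; (x − 53.3)² + (y − 58.6)² = 49.17²; (x + 21.4)² + (y + 26.7)² = 69.18².
Subtracting the Seismometer 0 equation from the Seismometer 1 and Seismometer 2 equations removes the quadratic terms:
82.8 x + 69.8 y = 3824.67
-66.6 x − 100.8 y = -3647.51
Solving the 2×2 system: x ≈ 35.4, y ≈ 12.8 km.

35.4 km east, 12.8 km north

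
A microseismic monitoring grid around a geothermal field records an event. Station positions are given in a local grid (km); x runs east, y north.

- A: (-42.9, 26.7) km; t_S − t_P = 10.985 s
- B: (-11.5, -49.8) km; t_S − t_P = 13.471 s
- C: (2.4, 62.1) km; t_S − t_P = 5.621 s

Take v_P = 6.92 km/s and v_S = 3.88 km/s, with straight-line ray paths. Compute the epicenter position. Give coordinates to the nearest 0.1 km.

Distance from S−P lag: d = Δt · v_P v_S / (v_P − v_S) = Δt · (6.92·3.88)/(6.92−3.88) ≈ 8.8321·Δt.
So d_A = 97.02, d_B = 118.98, d_C = 49.65 km.
Circle about each station: (x + 42.9)² + (y − 26.7)² = 97.02²; (x + 11.5)² + (y + 49.8)² = 118.98²; (x − 2.4)² + (y − 62.1)² = 49.65².
Subtracting pairs of circle equations eliminates x²+y² and gives linear equations (the radical axes):
62.8 x − 153.0 y = -4684.37
90.6 x + 70.8 y = 8256.63
Solving the 2×2 system: x ≈ 50.9, y ≈ 51.5 km.

x ≈ 50.9 km, y ≈ 51.5 km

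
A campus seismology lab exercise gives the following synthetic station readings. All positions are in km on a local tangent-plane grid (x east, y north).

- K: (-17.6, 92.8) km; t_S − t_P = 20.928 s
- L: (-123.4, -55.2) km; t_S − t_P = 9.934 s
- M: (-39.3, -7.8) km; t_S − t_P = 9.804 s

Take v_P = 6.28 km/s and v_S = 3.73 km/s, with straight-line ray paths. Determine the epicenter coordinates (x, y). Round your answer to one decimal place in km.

Distance from S−P lag: d = Δt · v_P v_S / (v_P − v_S) = Δt · (6.28·3.73)/(6.28−3.73) ≈ 9.1860·Δt.
So d_K = 192.25, d_L = 91.25, d_M = 90.06 km.
Circle about each station: (x + 17.6)² + (y − 92.8)² = 192.25²; (x + 123.4)² + (y + 55.2)² = 91.25²; (x + 39.3)² + (y + 7.8)² = 90.06².
Subtracting the K equation from the L and M equations removes the quadratic terms:
-211.6 x − 296.0 y = 37986.50
-43.4 x − 201.2 y = 21532.99
Solving the 2×2 system: x ≈ -42.7, y ≈ -97.8 km.

-42.7 km east, -97.8 km north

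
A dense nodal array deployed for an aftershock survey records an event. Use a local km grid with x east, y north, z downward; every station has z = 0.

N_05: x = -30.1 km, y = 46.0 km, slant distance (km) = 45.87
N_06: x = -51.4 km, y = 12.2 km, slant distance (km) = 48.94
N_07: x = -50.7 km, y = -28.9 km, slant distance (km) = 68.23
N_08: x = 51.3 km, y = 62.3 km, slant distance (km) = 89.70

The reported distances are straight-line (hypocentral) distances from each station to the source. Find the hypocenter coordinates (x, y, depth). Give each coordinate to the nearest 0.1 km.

Each station gives a sphere (x−x_i)² + (y−y_i)² + z² = d_i² (stations at z=0).
Subtracting the N_05 sphere from N_06 and N_07: z² cancels, leaving linear equations in x and y:
-42.6 x − 67.6 y = -522.28
-41.2 x − 149.8 y = -2167.59
Solving: x ≈ -18.989, y ≈ 19.693 km (keep extra digits for the depth step; rounded: -19.0, 19.7).
Then from the N_05 sphere: z² = 45.87² − (x + 30.1)² − (y − 46.0)² with x = -18.989, y = 19.693, so z ≈ 35.896 ≈ 35.9 km.

(-19.0, 19.7, 35.9)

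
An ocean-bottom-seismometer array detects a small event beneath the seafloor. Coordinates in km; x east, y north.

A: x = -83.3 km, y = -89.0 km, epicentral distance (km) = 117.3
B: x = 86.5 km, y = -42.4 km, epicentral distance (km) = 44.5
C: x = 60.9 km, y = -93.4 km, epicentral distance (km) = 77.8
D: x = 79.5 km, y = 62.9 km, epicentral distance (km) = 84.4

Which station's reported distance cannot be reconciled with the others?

A

Solve using three stations at a time. Using B, C, D (subtract circle equations pairwise → linear system) gives (x, y) ≈ (50.5, -16.3).
Distances from that point to each station vs reported:
  A: calculated 152.3 vs reported 117.3 → residual 35.0 km
  B: calculated 44.4 vs reported 44.5 → residual 0.1 km
  C: calculated 77.8 vs reported 77.8 → residual 0.0 km
  D: calculated 84.4 vs reported 84.4 → residual 0.0 km
B, C, D are mutually consistent (residuals ≈ 0); A is off by 35.0 km.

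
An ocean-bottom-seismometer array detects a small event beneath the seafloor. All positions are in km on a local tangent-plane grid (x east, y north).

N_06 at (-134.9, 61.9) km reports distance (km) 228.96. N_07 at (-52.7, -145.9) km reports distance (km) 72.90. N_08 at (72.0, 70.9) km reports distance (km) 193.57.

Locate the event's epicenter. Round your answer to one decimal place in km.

(12.5, -113.3)

Circle about each station: (x + 134.9)² + (y − 61.9)² = 228.96²; (x + 52.7)² + (y + 145.9)² = 72.90²; (x − 72.0)² + (y − 70.9)² = 193.57².
Subtracting pairs of circle equations eliminates x²+y² and gives linear equations (the radical axes):
164.4 x − 415.6 y = 49142.75
413.8 x + 18.0 y = 3134.53
Solving the 2×2 system: x ≈ 12.5, y ≈ -113.3 km.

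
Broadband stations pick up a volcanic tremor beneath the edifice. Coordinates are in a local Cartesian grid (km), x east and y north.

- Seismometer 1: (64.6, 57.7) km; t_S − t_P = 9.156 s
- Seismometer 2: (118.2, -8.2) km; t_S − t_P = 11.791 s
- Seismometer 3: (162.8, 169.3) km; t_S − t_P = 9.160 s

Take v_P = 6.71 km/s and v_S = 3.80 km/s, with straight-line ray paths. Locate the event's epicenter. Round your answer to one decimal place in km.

x ≈ 136.4 km, y ≈ 93.5 km

Distance from S−P lag: d = Δt · v_P v_S / (v_P − v_S) = Δt · (6.71·3.80)/(6.71−3.80) ≈ 8.7622·Δt.
So d_Seismometer 1 = 80.23, d_Seismometer 2 = 103.32, d_Seismometer 3 = 80.26 km.
Circle about each station: (x − 64.6)² + (y − 57.7)² = 80.23²; (x − 118.2)² + (y + 8.2)² = 103.32²; (x − 162.8)² + (y − 169.3)² = 80.26².
Subtracting pairs of circle equations eliminates x²+y² and gives linear equations (the radical axes):
107.2 x − 131.8 y = 2297.86
196.4 x + 223.2 y = 47659.07
Solving the 2×2 system: x ≈ 136.4, y ≈ 93.5 km.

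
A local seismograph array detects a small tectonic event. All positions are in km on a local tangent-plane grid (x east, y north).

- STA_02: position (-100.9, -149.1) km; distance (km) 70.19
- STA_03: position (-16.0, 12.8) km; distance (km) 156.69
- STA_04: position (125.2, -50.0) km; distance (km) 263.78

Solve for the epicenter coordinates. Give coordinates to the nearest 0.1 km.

Circle about each station: (x + 100.9)² + (y + 149.1)² = 70.19²; (x + 16.0)² + (y − 12.8)² = 156.69²; (x − 125.2)² + (y + 50.0)² = 263.78².
Subtracting the STA_02 equation from the STA_03 and STA_04 equations removes the quadratic terms:
169.8 x + 323.8 y = -51616.90
452.2 x + 198.2 y = -78889.83
Solving the 2×2 system: x ≈ -135.8, y ≈ -88.2 km.

-135.8 km east, -88.2 km north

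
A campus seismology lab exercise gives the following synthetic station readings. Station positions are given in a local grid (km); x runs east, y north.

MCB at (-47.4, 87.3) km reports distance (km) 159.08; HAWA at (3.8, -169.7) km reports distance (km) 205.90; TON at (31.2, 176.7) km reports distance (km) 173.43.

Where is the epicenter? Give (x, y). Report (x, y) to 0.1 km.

(94.4, 15.2)

Circle about each station: (x + 47.4)² + (y − 87.3)² = 159.08²; (x − 3.8)² + (y + 169.7)² = 205.90²; (x − 31.2)² + (y − 176.7)² = 173.43².
Subtracting pairs of circle equations eliminates x²+y² and gives linear equations (the radical axes):
102.4 x − 514.0 y = 1856.12
157.2 x + 178.8 y = 17556.76
Solving the 2×2 system: x ≈ 94.4, y ≈ 15.2 km.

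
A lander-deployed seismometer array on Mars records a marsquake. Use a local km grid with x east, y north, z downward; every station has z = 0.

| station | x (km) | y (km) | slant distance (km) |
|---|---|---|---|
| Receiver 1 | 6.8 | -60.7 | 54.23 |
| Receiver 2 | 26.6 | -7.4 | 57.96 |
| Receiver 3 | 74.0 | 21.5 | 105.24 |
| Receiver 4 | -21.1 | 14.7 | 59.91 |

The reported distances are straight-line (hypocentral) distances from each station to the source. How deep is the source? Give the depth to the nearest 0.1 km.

Each station gives a sphere (x−x_i)² + (y−y_i)² + z² = d_i² (stations at z=0).
Subtracting the Receiver 1 sphere from Receiver 2 and Receiver 3: z² cancels, leaving linear equations in x and y:
39.6 x + 106.6 y = -3386.88
134.4 x + 164.4 y = -5927.04
Solving: x ≈ -9.597, y ≈ -28.207 km (keep extra digits for the depth step; rounded: -9.6, -28.2).
Then from the Receiver 1 sphere: z² = 54.23² − (x − 6.8)² − (y + 60.7)² with x = -9.597, y = -28.207, so z ≈ 40.202 ≈ 40.2 km.

40.2 km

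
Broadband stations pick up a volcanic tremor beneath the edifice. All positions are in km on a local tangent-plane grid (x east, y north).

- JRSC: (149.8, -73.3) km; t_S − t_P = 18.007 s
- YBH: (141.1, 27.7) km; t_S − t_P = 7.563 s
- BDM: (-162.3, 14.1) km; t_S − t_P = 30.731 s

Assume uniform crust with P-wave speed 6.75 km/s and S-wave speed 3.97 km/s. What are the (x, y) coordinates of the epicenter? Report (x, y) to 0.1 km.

121.8 km east, 98.0 km north

Distance from S−P lag: d = Δt · v_P v_S / (v_P − v_S) = Δt · (6.75·3.97)/(6.75−3.97) ≈ 9.6394·Δt.
So d_JRSC = 173.58, d_YBH = 72.90, d_BDM = 296.23 km.
Circle about each station: (x − 149.8)² + (y + 73.3)² = 173.58²; (x − 141.1)² + (y − 27.7)² = 72.90²; (x + 162.3)² + (y − 14.1)² = 296.23².
Subtracting pairs of circle equations eliminates x²+y² and gives linear equations (the radical axes):
-17.4 x + 202.0 y = 17679.18
-624.2 x + 174.8 y = -58895.03
Solving the 2×2 system: x ≈ 121.8, y ≈ 98.0 km.
Check against JRSC (with the unrounded x, y): √((x − 149.8)²+(y + 73.3)²) = 173.59 ≈ 173.58 km. ✓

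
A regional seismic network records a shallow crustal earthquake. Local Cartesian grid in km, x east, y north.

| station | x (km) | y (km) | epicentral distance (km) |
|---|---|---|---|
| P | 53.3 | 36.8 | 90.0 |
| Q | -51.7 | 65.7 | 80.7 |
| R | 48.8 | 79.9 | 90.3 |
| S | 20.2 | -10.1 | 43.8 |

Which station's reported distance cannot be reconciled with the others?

Solve using three stations at a time. Using P, Q, S (subtract circle equations pairwise → linear system) gives (x, y) ≈ (-23.6, -10.0).
Distances from that point to each station vs reported:
  P: calculated 90.0 vs reported 90.0 → residual 0.0 km
  Q: calculated 80.7 vs reported 80.7 → residual 0.0 km
  R: calculated 115.4 vs reported 90.3 → residual 25.1 km
  S: calculated 43.8 vs reported 43.8 → residual 0.0 km
P, Q, S are mutually consistent (residuals ≈ 0); R is off by 25.1 km.

R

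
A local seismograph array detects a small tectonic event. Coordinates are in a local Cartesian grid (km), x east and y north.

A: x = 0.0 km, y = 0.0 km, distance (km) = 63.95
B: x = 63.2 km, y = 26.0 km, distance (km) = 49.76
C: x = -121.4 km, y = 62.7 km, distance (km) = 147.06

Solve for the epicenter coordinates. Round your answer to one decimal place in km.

Circle about each station: x² + y² = 63.95²; (x − 63.2)² + (y − 26.0)² = 49.76²; (x + 121.4)² + (y − 62.7)² = 147.06².
Subtracting pairs of circle equations eliminates x²+y² and gives linear equations (the radical axes):
126.4 x + 52.0 y = 6283.78
-242.8 x + 125.4 y = 1132.21
Solving the 2×2 system: x ≈ 25.6, y ≈ 58.6 km.
Check against A (with the unrounded x, y): √(x²+y²) = 63.95 ≈ 63.95 km. ✓

(25.6, 58.6)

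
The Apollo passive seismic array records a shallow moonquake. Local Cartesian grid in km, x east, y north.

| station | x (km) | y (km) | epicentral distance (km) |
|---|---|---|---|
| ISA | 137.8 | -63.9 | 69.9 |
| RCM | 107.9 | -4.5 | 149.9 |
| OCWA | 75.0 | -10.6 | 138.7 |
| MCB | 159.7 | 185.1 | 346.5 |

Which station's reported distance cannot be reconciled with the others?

Solve using three stations at a time. Using RCM, OCWA, MCB (subtract circle equations pairwise → linear system) gives (x, y) ≈ (68.6, -149.3).
Distances from that point to each station vs reported:
  ISA: calculated 109.9 vs reported 69.9 → residual 40.0 km
  RCM: calculated 150.0 vs reported 149.9 → residual 0.1 km
  OCWA: calculated 138.8 vs reported 138.7 → residual 0.1 km
  MCB: calculated 346.5 vs reported 346.5 → residual 0.0 km
RCM, OCWA, MCB are mutually consistent (residuals ≈ 0); ISA is off by 40.0 km.

ISA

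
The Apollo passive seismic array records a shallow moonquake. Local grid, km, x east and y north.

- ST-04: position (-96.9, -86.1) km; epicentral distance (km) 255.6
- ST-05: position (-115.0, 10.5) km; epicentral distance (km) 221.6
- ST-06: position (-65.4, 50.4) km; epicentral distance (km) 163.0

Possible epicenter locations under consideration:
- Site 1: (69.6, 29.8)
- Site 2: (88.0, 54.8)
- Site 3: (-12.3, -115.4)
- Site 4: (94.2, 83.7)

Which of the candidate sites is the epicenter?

Site 4

For each candidate, compare |candidate − station| to the reported distance:
Site 1: residuals ST-04 52.7, ST-05 36.0, ST-06 26.4 → max 52.7 km
Site 2: residuals ST-04 23.1, ST-05 13.8, ST-06 9.5 → max 23.1 km
Site 3: residuals ST-04 166.1, ST-05 59.1, ST-06 11.1 → max 166.1 km
Site 4: residuals ST-04 0.0, ST-05 0.0, ST-06 0.0 → max 0.0 km
Only Site 4 has all residuals ≈ 0.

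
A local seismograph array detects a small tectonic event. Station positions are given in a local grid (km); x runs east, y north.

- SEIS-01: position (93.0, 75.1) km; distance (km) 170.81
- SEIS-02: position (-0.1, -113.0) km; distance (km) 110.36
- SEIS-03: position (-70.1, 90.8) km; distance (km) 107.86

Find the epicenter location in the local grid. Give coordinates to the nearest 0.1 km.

Circle about each station: (x − 93.0)² + (y − 75.1)² = 170.81²; (x + 0.1)² + (y + 113.0)² = 110.36²; (x + 70.1)² + (y − 90.8)² = 107.86².
Subtracting the SEIS-01 equation from the SEIS-02 and SEIS-03 equations removes the quadratic terms:
-186.2 x − 376.2 y = 15476.73
-326.2 x + 31.4 y = 16411.92
Solving the 2×2 system: x ≈ -51.8, y ≈ -15.5 km.

-51.8 km east, -15.5 km north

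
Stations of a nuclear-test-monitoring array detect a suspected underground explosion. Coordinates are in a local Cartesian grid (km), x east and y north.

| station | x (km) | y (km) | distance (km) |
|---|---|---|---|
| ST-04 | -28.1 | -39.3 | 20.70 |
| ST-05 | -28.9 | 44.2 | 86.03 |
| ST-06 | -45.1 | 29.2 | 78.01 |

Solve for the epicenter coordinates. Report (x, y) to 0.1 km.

Circle about each station: (x + 28.1)² + (y + 39.3)² = 20.70²; (x + 28.9)² + (y − 44.2)² = 86.03²; (x + 45.1)² + (y − 29.2)² = 78.01².
Subtracting pairs of circle equations eliminates x²+y² and gives linear equations (the radical axes):
-1.6 x + 167.0 y = -6517.92
-34.0 x + 137.0 y = -5104.52
Solving the 2×2 system: x ≈ -7.4, y ≈ -39.1 km.
Check against ST-04 (with the unrounded x, y): √((x + 28.1)²+(y + 39.3)²) = 20.68 ≈ 20.70 km. ✓

-7.4 km east, -39.1 km north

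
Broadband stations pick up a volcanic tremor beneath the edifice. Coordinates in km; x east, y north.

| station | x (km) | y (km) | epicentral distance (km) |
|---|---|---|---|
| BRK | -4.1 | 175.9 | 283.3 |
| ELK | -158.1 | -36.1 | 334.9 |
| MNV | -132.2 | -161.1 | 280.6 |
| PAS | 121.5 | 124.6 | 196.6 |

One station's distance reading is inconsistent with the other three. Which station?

ELK

Solve using three stations at a time. Using BRK, MNV, PAS (subtract circle equations pairwise → linear system) gives (x, y) ≈ (133.7, -71.6).
Distances from that point to each station vs reported:
  BRK: calculated 283.3 vs reported 283.3 → residual 0.0 km
  ELK: calculated 294.0 vs reported 334.9 → residual 40.9 km
  MNV: calculated 280.6 vs reported 280.6 → residual 0.0 km
  PAS: calculated 196.6 vs reported 196.6 → residual 0.0 km
BRK, MNV, PAS are mutually consistent (residuals ≈ 0); ELK is off by 40.9 km.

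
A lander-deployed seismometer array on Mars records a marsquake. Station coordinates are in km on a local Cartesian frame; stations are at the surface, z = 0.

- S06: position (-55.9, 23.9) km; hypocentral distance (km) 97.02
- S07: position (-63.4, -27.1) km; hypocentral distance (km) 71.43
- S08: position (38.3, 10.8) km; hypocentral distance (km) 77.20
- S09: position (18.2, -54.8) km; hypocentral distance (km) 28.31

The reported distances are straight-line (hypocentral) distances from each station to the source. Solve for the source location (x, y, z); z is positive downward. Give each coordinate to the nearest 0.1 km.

x ≈ -0.2 km, y ≈ -52.6 km, depth ≈ 21.4 km

Each station gives a sphere (x−x_i)² + (y−y_i)² + z² = d_i² (stations at z=0).
Subtracting the S06 sphere from S07 and S08: z² cancels, leaving linear equations in x and y:
-15.0 x − 102.0 y = 5368.59
188.4 x − 26.2 y = 1340.55
Solving: x ≈ -0.200, y ≈ -52.604 km (keep extra digits for the depth step; rounded: -0.2, -52.6).
Then from the S06 sphere: z² = 97.02² − (x + 55.9)² − (y − 23.9)² with x = -0.200, y = -52.604, so z ≈ 21.390 ≈ 21.4 km.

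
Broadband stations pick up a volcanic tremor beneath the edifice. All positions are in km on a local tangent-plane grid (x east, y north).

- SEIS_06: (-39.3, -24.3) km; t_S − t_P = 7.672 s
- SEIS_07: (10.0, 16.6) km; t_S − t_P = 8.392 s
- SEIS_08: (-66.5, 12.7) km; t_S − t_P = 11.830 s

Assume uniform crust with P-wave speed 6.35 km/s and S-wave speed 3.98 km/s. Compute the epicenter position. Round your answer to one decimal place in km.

27.8 km east, -71.1 km north

Distance from S−P lag: d = Δt · v_P v_S / (v_P − v_S) = Δt · (6.35·3.98)/(6.35−3.98) ≈ 10.6637·Δt.
So d_SEIS_06 = 81.81, d_SEIS_07 = 89.49, d_SEIS_08 = 126.15 km.
Circle about each station: (x + 39.3)² + (y + 24.3)² = 81.81²; (x − 10.0)² + (y − 16.6)² = 89.49²; (x + 66.5)² + (y − 12.7)² = 126.15².
Subtracting pairs of circle equations eliminates x²+y² and gives linear equations (the radical axes):
98.6 x + 81.8 y = -3075.00
-54.4 x + 74.0 y = -6772.39
Solving the 2×2 system: x ≈ 27.8, y ≈ -71.1 km.
Check against SEIS_06 (with the unrounded x, y): √((x + 39.3)²+(y + 24.3)²) = 81.79 ≈ 81.81 km. ✓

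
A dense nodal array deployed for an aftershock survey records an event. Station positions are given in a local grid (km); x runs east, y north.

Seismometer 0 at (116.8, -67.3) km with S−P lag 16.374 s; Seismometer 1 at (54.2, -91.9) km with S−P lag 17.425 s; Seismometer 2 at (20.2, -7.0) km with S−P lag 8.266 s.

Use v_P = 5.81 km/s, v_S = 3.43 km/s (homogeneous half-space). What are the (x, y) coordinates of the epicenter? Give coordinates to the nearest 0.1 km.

Distance from S−P lag: d = Δt · v_P v_S / (v_P − v_S) = Δt · (5.81·3.43)/(5.81−3.43) ≈ 8.3732·Δt.
So d_Seismometer 0 = 137.10, d_Seismometer 1 = 145.90, d_Seismometer 2 = 69.21 km.
Circle about each station: (x − 116.8)² + (y + 67.3)² = 137.10²; (x − 54.2)² + (y + 91.9)² = 145.90²; (x − 20.2)² + (y + 7.0)² = 69.21².
Subtracting the Seismometer 0 equation from the Seismometer 1 and Seismometer 2 equations removes the quadratic terms:
-125.2 x − 49.2 y = -9278.68
-193.2 x + 120.6 y = -3708.10
Solving the 2×2 system: x ≈ 52.9, y ≈ 54.0 km.
Check against Seismometer 0 (with the unrounded x, y): √((x − 116.8)²+(y + 67.3)²) = 137.09 ≈ 137.10 km. ✓

52.9 km east, 54.0 km north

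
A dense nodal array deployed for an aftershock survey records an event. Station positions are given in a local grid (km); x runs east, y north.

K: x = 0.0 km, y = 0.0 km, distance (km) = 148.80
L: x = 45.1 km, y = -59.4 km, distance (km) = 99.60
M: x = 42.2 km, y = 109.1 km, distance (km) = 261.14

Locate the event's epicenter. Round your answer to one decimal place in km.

1.2 km east, -148.8 km north

Circle about each station: x² + y² = 148.80²; (x − 45.1)² + (y + 59.4)² = 99.60²; (x − 42.2)² + (y − 109.1)² = 261.14².
Subtracting the K equation from the L and M equations removes the quadratic terms:
90.2 x − 118.8 y = 17783.65
84.4 x + 218.2 y = -32369.01
Solving the 2×2 system: x ≈ 1.2, y ≈ -148.8 km.
Check against K (with the unrounded x, y): √(x²+y²) = 148.81 ≈ 148.80 km. ✓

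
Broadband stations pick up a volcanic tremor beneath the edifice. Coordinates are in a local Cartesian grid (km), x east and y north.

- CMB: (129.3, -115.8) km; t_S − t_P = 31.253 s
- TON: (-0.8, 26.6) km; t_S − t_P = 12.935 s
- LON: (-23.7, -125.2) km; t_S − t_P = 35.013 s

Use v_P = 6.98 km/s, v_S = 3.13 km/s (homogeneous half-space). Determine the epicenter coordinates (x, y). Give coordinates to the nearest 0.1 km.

68.5 km east, 50.8 km north

Distance from S−P lag: d = Δt · v_P v_S / (v_P − v_S) = Δt · (6.98·3.13)/(6.98−3.13) ≈ 5.6746·Δt.
So d_CMB = 177.35, d_TON = 73.40, d_LON = 198.69 km.
Circle about each station: (x − 129.3)² + (y + 115.8)² = 177.35²; (x + 0.8)² + (y − 26.6)² = 73.40²; (x + 23.7)² + (y + 125.2)² = 198.69².
Subtracting pairs of circle equations eliminates x²+y² and gives linear equations (the radical axes):
-260.2 x + 284.8 y = -3354.47
-306.0 x − 18.8 y = -21916.09
Solving the 2×2 system: x ≈ 68.5, y ≈ 50.8 km.
Check against CMB (with the unrounded x, y): √((x − 129.3)²+(y + 115.8)²) = 177.35 ≈ 177.35 km. ✓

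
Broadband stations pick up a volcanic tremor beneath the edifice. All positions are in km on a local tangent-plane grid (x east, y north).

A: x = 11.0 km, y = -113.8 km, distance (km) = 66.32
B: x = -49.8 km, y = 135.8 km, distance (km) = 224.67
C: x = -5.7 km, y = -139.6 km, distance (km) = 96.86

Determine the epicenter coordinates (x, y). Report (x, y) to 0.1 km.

(54.1, -63.4)

Circle about each station: (x − 11.0)² + (y + 113.8)² = 66.32²; (x + 49.8)² + (y − 135.8)² = 224.67²; (x + 5.7)² + (y + 139.6)² = 96.86².
Subtracting the A equation from the B and C equations removes the quadratic terms:
-121.6 x + 499.2 y = -38228.03
-33.4 x − 51.6 y = 1465.69
Solving the 2×2 system: x ≈ 54.1, y ≈ -63.4 km.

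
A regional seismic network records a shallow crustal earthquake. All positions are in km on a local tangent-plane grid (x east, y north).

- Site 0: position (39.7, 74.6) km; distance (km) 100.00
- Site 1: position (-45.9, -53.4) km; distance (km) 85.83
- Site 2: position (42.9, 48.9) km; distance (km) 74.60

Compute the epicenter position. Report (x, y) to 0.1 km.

Circle about each station: (x − 39.7)² + (y − 74.6)² = 100.00²; (x + 45.9)² + (y + 53.4)² = 85.83²; (x − 42.9)² + (y − 48.9)² = 74.60².
Subtracting the Site 0 equation from the Site 1 and Site 2 equations removes the quadratic terms:
-171.2 x − 256.0 y = 450.33
6.4 x − 51.4 y = 1525.21
Solving the 2×2 system: x ≈ 35.2, y ≈ -25.3 km.
Check against Site 0 (with the unrounded x, y): √((x − 39.7)²+(y − 74.6)²) = 99.99 ≈ 100.00 km. ✓

(35.2, -25.3)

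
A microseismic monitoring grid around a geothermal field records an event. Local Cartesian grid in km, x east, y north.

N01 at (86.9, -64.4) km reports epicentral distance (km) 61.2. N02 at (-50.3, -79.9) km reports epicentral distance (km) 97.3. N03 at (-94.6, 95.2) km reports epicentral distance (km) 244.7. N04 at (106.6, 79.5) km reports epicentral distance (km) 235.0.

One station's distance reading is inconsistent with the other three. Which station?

N04

Solve using three stations at a time. Using N01, N02, N03 (subtract circle equations pairwise → linear system) gives (x, y) ≈ (43.1, -107.1).
Distances from that point to each station vs reported:
  N01: calculated 61.1 vs reported 61.2 → residual 0.1 km
  N02: calculated 97.3 vs reported 97.3 → residual 0.0 km
  N03: calculated 244.7 vs reported 244.7 → residual 0.0 km
  N04: calculated 197.1 vs reported 235.0 → residual 37.9 km
N01, N02, N03 are mutually consistent (residuals ≈ 0); N04 is off by 37.9 km.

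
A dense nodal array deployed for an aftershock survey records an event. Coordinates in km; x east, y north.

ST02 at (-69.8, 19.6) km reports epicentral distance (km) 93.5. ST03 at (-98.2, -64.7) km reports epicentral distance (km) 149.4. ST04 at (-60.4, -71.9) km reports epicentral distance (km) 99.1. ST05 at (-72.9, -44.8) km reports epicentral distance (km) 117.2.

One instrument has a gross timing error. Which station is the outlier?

ST04

Solve using three stations at a time. Using ST02, ST03, ST05 (subtract circle equations pairwise → linear system) gives (x, y) ≈ (24.1, 21.6).
Distances from that point to each station vs reported:
  ST02: calculated 93.9 vs reported 93.5 → residual 0.4 km
  ST03: calculated 149.6 vs reported 149.4 → residual 0.2 km
  ST04: calculated 126.0 vs reported 99.1 → residual 26.9 km
  ST05: calculated 117.5 vs reported 117.2 → residual 0.3 km
ST02, ST03, ST05 are mutually consistent (residuals ≈ 0); ST04 is off by 26.9 km.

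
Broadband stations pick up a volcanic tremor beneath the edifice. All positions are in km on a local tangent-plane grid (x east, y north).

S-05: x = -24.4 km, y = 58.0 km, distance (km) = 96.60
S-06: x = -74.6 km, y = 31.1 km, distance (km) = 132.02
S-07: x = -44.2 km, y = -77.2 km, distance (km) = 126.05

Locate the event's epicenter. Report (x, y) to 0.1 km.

(54.1, 1.7)

Circle about each station: (x + 24.4)² + (y − 58.0)² = 96.60²; (x + 74.6)² + (y − 31.1)² = 132.02²; (x + 44.2)² + (y + 77.2)² = 126.05².
Subtracting pairs of circle equations eliminates x²+y² and gives linear equations (the radical axes):
-100.4 x − 53.8 y = -5524.71
-39.6 x − 270.4 y = -2602.92
Solving the 2×2 system: x ≈ 54.1, y ≈ 1.7 km.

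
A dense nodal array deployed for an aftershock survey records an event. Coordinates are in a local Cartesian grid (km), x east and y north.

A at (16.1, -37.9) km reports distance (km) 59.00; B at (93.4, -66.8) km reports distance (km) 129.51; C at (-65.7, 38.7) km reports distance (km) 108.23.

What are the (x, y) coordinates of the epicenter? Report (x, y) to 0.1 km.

Circle about each station: (x − 16.1)² + (y + 37.9)² = 59.00²; (x − 93.4)² + (y + 66.8)² = 129.51²; (x + 65.7)² + (y − 38.7)² = 108.23².
Subtracting the A equation from the B and C equations removes the quadratic terms:
154.6 x − 57.8 y = -1801.66
-163.6 x + 153.2 y = -4114.17
Solving the 2×2 system: x ≈ -36.1, y ≈ -65.4 km.

x ≈ -36.1 km, y ≈ -65.4 km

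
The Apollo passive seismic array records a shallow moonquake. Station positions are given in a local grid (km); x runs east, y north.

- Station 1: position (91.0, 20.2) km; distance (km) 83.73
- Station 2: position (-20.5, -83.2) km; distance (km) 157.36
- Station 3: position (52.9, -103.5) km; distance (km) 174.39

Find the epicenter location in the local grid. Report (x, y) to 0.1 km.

Circle about each station: (x − 91.0)² + (y − 20.2)² = 83.73²; (x + 20.5)² + (y + 83.2)² = 157.36²; (x − 52.9)² + (y + 103.5)² = 174.39².
Subtracting the Station 1 equation from the Station 2 and Station 3 equations removes the quadratic terms:
-223.0 x − 206.8 y = -19098.01
-76.2 x − 247.4 y = -18579.54
Solving the 2×2 system: x ≈ 22.4, y ≈ 68.2 km.
Check against Station 1 (with the unrounded x, y): √((x − 91.0)²+(y − 20.2)²) = 83.73 ≈ 83.73 km. ✓

x ≈ 22.4 km, y ≈ 68.2 km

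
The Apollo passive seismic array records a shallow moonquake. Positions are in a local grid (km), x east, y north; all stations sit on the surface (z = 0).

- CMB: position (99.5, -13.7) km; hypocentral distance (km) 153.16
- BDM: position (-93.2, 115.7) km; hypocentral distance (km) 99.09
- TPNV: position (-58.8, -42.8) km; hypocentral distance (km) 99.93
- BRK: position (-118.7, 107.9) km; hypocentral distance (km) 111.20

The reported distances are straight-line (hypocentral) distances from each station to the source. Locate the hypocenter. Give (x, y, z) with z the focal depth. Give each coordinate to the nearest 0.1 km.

(-35.8, 45.7, 40.3)

Each station gives a sphere (x−x_i)² + (y−y_i)² + z² = d_i² (stations at z=0).
Subtracting the CMB sphere from BDM and TPNV: z² cancels, leaving linear equations in x and y:
-385.4 x + 258.8 y = 25623.95
-316.6 x − 58.2 y = 8673.32
Solving: x ≈ -35.797, y ≈ 45.703 km (keep extra digits for the depth step; rounded: -35.8, 45.7).
Then from the CMB sphere: z² = 153.16² − (x − 99.5)² − (y + 13.7)² with x = -35.797, y = 45.703, so z ≈ 40.299 ≈ 40.3 km.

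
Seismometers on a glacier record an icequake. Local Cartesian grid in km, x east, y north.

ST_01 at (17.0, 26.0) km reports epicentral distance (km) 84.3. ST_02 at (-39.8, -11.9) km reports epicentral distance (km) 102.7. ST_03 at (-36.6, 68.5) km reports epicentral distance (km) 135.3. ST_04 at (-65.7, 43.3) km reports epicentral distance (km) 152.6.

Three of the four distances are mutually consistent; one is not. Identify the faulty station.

ST_03

Solve using three stations at a time. Using ST_01, ST_02, ST_04 (subtract circle equations pairwise → linear system) gives (x, y) ≈ (56.1, -48.6).
Distances from that point to each station vs reported:
  ST_01: calculated 84.2 vs reported 84.3 → residual 0.1 km
  ST_02: calculated 102.7 vs reported 102.7 → residual 0.0 km
  ST_03: calculated 149.4 vs reported 135.3 → residual 14.1 km
  ST_04: calculated 152.6 vs reported 152.6 → residual 0.0 km
ST_01, ST_02, ST_04 are mutually consistent (residuals ≈ 0); ST_03 is off by 14.1 km.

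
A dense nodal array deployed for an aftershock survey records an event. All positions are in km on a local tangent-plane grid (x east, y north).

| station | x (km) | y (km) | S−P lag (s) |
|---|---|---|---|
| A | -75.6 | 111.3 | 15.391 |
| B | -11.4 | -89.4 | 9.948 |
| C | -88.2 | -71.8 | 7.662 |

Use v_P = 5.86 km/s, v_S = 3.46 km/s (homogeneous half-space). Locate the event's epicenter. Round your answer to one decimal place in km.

(-53.9, -16.9)

Distance from S−P lag: d = Δt · v_P v_S / (v_P − v_S) = Δt · (5.86·3.46)/(5.86−3.46) ≈ 8.4482·Δt.
So d_A = 130.03, d_B = 84.04, d_C = 64.73 km.
Circle about each station: (x + 75.6)² + (y − 111.3)² = 130.03²; (x + 11.4)² + (y + 89.4)² = 84.04²; (x + 88.2)² + (y + 71.8)² = 64.73².
Subtracting the A equation from the B and C equations removes the quadratic terms:
128.4 x − 401.4 y = -135.65
-25.2 x − 366.2 y = 7549.26
Solving the 2×2 system: x ≈ -53.9, y ≈ -16.9 km.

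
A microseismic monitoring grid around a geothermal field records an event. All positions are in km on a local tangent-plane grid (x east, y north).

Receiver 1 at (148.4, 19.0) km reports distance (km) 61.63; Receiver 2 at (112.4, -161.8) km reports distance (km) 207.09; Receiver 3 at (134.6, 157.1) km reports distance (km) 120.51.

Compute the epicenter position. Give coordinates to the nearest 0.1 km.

92.2 km east, 44.3 km north

Circle about each station: (x − 148.4)² + (y − 19.0)² = 61.63²; (x − 112.4)² + (y + 161.8)² = 207.09²; (x − 134.6)² + (y − 157.1)² = 120.51².
Subtracting pairs of circle equations eliminates x²+y² and gives linear equations (the radical axes):
-72.0 x − 361.6 y = -22658.57
-27.6 x + 276.2 y = 9689.61
Solving the 2×2 system: x ≈ 92.2, y ≈ 44.3 km.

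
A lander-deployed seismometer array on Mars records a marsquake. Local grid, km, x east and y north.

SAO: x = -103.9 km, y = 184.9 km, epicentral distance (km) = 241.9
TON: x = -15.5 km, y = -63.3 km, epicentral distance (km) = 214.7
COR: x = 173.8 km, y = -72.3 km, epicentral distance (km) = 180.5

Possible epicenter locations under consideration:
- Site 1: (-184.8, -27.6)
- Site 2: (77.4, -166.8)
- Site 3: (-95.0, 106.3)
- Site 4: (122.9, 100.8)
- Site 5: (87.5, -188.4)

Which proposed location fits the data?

For each candidate, compare |candidate − station| to the reported distance:
Site 1: residuals SAO 14.5, TON 41.7, COR 180.9 → max 180.9 km
Site 2: residuals SAO 153.8, TON 75.6, COR 45.5 → max 153.8 km
Site 3: residuals SAO 162.8, TON 27.4, COR 142.2 → max 162.8 km
Site 4: residuals SAO 0.0, TON 0.0, COR 0.1 → max 0.1 km
Site 5: residuals SAO 177.6, TON 52.7, COR 35.8 → max 177.6 km
Only Site 4 has all residuals ≈ 0.

Site 4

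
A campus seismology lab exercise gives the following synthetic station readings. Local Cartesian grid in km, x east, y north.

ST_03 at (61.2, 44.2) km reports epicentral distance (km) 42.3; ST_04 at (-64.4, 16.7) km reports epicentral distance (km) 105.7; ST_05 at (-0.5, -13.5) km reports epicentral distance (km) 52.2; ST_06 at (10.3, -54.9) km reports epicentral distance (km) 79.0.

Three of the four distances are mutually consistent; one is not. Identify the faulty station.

Solve using three stations at a time. Using ST_04, ST_05, ST_06 (subtract circle equations pairwise → linear system) gives (x, y) ≈ (41.3, 17.8).
Distances from that point to each station vs reported:
  ST_03: calculated 33.1 vs reported 42.3 → residual 9.2 km
  ST_04: calculated 105.7 vs reported 105.7 → residual 0.0 km
  ST_05: calculated 52.2 vs reported 52.2 → residual 0.0 km
  ST_06: calculated 79.0 vs reported 79.0 → residual 0.0 km
ST_04, ST_05, ST_06 are mutually consistent (residuals ≈ 0); ST_03 is off by 9.2 km.

ST_03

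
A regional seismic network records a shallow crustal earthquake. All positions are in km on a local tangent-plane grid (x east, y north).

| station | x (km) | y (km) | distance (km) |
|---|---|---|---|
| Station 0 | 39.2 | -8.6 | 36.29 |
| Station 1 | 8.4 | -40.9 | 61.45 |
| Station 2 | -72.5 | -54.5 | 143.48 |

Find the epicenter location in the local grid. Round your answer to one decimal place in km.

Circle about each station: (x − 39.2)² + (y + 8.6)² = 36.29²; (x − 8.4)² + (y + 40.9)² = 61.45²; (x + 72.5)² + (y + 54.5)² = 143.48².
Subtracting pairs of circle equations eliminates x²+y² and gives linear equations (the radical axes):
-61.6 x − 64.6 y = -2326.37
-223.4 x − 91.8 y = -12653.65
Solving the 2×2 system: x ≈ 68.8, y ≈ -29.6 km.
Check against Station 0 (with the unrounded x, y): √((x − 39.2)²+(y + 8.6)²) = 36.29 ≈ 36.29 km. ✓

68.8 km east, -29.6 km north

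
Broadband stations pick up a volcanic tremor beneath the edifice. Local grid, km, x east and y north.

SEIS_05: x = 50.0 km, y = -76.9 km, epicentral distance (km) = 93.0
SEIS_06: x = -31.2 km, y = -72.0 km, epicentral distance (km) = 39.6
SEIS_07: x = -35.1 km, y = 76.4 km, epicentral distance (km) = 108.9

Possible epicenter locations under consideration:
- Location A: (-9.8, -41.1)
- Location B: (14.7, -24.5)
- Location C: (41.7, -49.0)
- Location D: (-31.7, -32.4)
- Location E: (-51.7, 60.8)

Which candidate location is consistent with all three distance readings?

Location D

For each candidate, compare |candidate − station| to the reported distance:
Location A: residuals SEIS_05 23.3, SEIS_06 2.0, SEIS_07 11.3 → max 23.3 km
Location B: residuals SEIS_05 29.8, SEIS_06 26.5, SEIS_07 3.6 → max 29.8 km
Location C: residuals SEIS_05 63.9, SEIS_06 36.8, SEIS_07 38.1 → max 63.9 km
Location D: residuals SEIS_05 0.0, SEIS_06 0.0, SEIS_07 0.0 → max 0.0 km
Location E: residuals SEIS_05 78.2, SEIS_06 94.8, SEIS_07 86.1 → max 94.8 km
Only Location D has all residuals ≈ 0.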